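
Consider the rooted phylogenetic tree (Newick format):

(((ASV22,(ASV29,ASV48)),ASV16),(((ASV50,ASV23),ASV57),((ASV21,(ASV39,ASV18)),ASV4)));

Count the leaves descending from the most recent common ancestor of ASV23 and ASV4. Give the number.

The MRCA of ASV23 and ASV4 is the node subtending (((ASV50,ASV23),ASV57),((ASV21,(ASV39,ASV18)),ASV4)).
That clade contains 7 terminal taxa: ASV18, ASV21, ASV23, ASV39, ASV4, ASV50, ASV57.

7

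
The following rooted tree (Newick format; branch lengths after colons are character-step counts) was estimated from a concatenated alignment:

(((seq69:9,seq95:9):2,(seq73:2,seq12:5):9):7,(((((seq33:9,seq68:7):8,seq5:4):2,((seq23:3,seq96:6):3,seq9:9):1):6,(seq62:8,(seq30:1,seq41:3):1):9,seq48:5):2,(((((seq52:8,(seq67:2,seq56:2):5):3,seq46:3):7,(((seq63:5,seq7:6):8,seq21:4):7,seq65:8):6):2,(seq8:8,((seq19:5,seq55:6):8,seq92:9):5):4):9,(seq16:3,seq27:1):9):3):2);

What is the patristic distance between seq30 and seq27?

The path runs seq30 → … → MRCA → … → seq27; the MRCA is the node subtending (((((seq33,seq68),seq5),((seq23,seq96),seq9)),(seq62,(seq30,seq41)),seq48),(((((seq52,(seq67,seq56)),seq46),(((seq63,seq7),seq21),seq65)),(seq8,((seq19,seq55),seq92))),(seq16,seq27))).
Branch lengths along that path: 1 + 1 + 9 + 2 + 3 + 9 + 1 = 26.

26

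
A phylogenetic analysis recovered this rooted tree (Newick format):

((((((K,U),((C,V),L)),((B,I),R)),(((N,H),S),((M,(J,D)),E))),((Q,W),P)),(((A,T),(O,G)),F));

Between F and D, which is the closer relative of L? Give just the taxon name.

D

The MRCA of L and D subtends ((((K,U),((C,V),L)),((B,I),R)),(((N,H),S),((M,(J,D)),E))) (15 taxa).
The MRCA of L and F is the root, subtending the entire tree (23 taxa).
The first is nested inside the second, so L shares a more recent common ancestor with D.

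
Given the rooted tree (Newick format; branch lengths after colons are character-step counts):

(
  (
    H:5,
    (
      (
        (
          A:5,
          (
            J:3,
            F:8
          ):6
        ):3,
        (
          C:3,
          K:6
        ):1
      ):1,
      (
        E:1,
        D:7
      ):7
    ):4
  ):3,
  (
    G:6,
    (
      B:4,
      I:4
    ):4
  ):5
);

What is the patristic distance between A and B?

The path runs A → … → MRCA → … → B; the MRCA is the root of the tree.
Branch lengths along that path: 5 + 3 + 1 + 4 + 3 + 5 + 4 + 4 = 29.

29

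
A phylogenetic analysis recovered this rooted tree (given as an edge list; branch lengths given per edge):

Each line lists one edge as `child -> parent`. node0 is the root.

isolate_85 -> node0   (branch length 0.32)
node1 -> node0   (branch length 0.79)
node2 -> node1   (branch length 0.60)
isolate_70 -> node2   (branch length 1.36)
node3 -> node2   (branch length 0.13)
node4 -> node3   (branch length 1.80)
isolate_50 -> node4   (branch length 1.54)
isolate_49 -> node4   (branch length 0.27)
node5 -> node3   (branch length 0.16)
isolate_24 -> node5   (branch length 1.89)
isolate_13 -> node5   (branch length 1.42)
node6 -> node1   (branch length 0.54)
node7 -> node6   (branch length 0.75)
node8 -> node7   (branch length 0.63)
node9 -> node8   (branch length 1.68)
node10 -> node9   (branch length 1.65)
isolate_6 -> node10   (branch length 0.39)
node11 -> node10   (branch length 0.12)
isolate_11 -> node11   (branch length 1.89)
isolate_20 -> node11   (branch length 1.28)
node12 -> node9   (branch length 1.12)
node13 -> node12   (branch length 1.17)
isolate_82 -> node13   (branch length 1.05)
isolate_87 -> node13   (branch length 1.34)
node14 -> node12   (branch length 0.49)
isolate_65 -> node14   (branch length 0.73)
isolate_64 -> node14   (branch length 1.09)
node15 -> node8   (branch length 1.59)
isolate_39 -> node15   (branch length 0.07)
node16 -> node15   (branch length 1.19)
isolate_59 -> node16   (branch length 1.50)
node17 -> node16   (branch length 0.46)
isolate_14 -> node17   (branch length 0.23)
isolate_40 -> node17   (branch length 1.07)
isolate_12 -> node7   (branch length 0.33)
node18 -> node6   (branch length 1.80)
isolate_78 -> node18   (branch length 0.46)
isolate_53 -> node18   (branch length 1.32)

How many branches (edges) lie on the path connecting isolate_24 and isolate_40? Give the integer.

11

The MRCA of isolate_24 and isolate_40 is the node subtending ((isolate_70,((isolate_50,isolate_49),(isolate_24,isolate_13))),(((((isolate_6,(isolate_11,isolate_20)),((isolate_82,isolate_87),(isolate_65,isolate_64))),(isolate_39,(isolate_59,(isolate_14,isolate_40)))),isolate_12),(isolate_78,isolate_53))).
From isolate_24 up to that node: 4 branches. From isolate_40 up to the same node: 7 branches. Total: 4 + 7 = 11.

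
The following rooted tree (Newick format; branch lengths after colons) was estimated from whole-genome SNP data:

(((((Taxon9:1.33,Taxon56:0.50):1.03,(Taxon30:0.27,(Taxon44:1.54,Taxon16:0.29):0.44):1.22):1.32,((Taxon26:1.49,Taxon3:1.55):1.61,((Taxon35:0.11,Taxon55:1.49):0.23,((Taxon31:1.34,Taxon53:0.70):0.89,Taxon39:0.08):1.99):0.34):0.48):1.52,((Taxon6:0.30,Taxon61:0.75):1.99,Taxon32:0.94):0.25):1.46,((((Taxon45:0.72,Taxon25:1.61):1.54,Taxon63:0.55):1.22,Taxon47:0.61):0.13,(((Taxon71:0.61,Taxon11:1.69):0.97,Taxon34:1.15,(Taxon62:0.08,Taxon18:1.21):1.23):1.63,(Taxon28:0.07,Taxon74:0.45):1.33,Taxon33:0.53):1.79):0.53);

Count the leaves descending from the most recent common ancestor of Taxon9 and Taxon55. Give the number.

The MRCA of Taxon9 and Taxon55 is the node subtending (((Taxon9,Taxon56),(Taxon30,(Taxon44,Taxon16))),((Taxon26,Taxon3),((Taxon35,Taxon55),((Taxon31,Taxon53),Taxon39)))).
That clade contains 12 terminal taxa: Taxon16, Taxon26, Taxon3, Taxon30, Taxon31, Taxon35, Taxon39, Taxon44, Taxon53, Taxon55, Taxon56, Taxon9.

12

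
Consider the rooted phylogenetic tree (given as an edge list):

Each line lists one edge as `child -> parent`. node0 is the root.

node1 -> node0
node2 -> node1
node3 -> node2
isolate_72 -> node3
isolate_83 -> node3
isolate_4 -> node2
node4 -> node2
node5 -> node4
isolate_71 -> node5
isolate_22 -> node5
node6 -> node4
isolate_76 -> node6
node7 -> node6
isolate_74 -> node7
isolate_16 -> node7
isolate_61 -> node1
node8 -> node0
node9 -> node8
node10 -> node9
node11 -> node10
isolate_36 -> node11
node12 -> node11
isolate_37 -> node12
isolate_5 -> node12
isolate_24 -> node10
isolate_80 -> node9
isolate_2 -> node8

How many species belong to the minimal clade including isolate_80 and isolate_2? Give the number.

The MRCA of isolate_80 and isolate_2 is the node subtending ((((isolate_36,(isolate_37,isolate_5)),isolate_24),isolate_80),isolate_2).
That clade contains 6 terminal taxa: isolate_2, isolate_24, isolate_36, isolate_37, isolate_5, isolate_80.

6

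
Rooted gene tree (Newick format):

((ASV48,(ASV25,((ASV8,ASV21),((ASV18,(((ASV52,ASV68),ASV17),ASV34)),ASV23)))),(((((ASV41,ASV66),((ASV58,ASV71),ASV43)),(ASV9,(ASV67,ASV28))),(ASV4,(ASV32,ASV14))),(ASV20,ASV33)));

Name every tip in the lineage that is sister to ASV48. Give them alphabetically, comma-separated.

ASV17, ASV18, ASV21, ASV23, ASV25, ASV34, ASV52, ASV68, ASV8

ASV48 attaches to the tree at the node subtending (ASV48,(ASV25,((ASV8,ASV21),((ASV18,(((ASV52,ASV68),ASV17),ASV34)),ASV23)))).
The other lineage descending from that same node — the sister group — is (ASV25,((ASV8,ASV21),((ASV18,(((ASV52,ASV68),ASV17),ASV34)),ASV23))); its 9 tips in alphabetical order are the answer.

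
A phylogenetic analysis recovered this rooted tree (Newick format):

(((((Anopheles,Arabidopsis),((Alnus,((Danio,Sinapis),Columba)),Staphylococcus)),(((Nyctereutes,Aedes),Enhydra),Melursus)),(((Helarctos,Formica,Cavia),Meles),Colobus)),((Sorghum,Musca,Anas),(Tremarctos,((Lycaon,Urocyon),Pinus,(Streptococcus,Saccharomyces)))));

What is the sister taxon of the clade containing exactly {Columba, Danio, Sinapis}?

The clade containing exactly {Columba, Danio, Sinapis} attaches to the tree at the node subtending (Alnus,((Danio,Sinapis),Columba)).
The other lineage descending from that same node — the sister group — is the single tip Alnus.

Alnus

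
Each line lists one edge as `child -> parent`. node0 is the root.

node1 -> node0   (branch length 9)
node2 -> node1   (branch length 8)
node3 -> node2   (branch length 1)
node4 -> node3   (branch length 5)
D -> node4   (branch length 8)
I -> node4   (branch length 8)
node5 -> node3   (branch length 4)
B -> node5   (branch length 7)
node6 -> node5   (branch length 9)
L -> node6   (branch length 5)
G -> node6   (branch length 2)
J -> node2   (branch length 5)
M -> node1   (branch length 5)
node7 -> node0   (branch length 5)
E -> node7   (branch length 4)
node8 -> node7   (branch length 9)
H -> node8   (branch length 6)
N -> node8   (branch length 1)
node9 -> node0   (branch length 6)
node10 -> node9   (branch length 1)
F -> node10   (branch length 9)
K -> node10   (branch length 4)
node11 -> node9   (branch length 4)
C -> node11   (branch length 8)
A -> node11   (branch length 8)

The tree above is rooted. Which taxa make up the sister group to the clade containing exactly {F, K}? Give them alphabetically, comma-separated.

The clade containing exactly {F, K} attaches to the tree at the node subtending ((F,K),(C,A)).
The other lineage descending from that same node — the sister group — is (C,A); its 2 tips in alphabetical order are the answer.

A, C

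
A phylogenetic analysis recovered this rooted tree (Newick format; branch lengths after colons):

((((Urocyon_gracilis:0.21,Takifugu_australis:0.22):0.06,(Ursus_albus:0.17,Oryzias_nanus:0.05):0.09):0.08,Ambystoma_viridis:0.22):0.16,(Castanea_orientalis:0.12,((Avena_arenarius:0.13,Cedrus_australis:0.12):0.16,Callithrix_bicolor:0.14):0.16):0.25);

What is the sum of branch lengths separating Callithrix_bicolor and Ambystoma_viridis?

The path runs Callithrix_bicolor → … → MRCA → … → Ambystoma_viridis; the MRCA is the root of the tree.
Branch lengths along that path: 0.14 + 0.16 + 0.25 + 0.16 + 0.22 = 0.93.

0.93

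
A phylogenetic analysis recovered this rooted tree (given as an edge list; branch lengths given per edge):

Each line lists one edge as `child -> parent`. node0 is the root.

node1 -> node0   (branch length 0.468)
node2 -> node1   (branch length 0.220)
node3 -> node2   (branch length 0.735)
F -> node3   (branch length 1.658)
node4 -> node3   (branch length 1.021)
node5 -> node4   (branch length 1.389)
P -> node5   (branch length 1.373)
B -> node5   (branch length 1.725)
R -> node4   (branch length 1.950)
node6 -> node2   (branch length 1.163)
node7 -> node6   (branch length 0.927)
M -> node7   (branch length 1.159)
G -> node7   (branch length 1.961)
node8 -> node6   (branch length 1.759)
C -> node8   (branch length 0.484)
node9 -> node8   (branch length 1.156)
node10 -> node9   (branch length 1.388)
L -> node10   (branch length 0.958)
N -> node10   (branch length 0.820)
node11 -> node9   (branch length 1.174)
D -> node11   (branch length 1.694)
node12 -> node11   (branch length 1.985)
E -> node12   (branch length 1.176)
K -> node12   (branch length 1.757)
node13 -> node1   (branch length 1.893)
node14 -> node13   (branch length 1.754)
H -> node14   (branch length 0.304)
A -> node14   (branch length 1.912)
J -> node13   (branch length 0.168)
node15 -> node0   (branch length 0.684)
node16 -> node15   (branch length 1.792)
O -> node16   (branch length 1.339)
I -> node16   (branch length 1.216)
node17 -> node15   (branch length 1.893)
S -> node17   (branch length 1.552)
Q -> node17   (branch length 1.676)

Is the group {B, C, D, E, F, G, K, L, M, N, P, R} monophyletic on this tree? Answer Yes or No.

The most recent common ancestor of these taxa subtends ((F,((P,B),R)),((M,G),(C,((L,N),(D,(E,K)))))).
That clade has exactly 12 tips — every listed taxon and nothing else — so the group is monophyletic.

Yes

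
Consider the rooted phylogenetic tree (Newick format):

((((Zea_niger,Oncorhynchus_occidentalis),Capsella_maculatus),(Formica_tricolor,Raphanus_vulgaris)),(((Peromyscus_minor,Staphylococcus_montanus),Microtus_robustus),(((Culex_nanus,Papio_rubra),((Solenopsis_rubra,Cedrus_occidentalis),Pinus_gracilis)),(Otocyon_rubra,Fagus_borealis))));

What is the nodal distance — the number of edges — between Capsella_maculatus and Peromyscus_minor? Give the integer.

The MRCA of Capsella_maculatus and Peromyscus_minor is the root of the tree.
From Capsella_maculatus up to that node: 3 branches. From Peromyscus_minor up to the same node: 4 branches. Total: 3 + 4 = 7.

7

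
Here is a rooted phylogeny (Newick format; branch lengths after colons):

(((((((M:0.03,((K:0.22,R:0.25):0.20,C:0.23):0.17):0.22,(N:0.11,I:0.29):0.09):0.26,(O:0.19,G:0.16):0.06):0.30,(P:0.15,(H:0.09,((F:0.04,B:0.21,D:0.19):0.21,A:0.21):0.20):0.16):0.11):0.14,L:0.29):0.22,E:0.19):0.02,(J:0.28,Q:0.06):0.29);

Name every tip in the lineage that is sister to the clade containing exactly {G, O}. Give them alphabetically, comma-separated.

C, I, K, M, N, R

The clade containing exactly {G, O} attaches to the tree at the node subtending (((M,((K,R),C)),(N,I)),(O,G)).
The other lineage descending from that same node — the sister group — is ((M,((K,R),C)),(N,I)); its 6 tips in alphabetical order are the answer.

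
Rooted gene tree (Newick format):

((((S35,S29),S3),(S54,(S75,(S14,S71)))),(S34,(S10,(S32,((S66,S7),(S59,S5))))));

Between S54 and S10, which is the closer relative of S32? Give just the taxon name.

S10

The MRCA of S32 and S10 subtends (S10,(S32,((S66,S7),(S59,S5)))) (6 taxa).
The MRCA of S32 and S54 is the root, subtending the entire tree (14 taxa).
The first is nested inside the second, so S32 shares a more recent common ancestor with S10.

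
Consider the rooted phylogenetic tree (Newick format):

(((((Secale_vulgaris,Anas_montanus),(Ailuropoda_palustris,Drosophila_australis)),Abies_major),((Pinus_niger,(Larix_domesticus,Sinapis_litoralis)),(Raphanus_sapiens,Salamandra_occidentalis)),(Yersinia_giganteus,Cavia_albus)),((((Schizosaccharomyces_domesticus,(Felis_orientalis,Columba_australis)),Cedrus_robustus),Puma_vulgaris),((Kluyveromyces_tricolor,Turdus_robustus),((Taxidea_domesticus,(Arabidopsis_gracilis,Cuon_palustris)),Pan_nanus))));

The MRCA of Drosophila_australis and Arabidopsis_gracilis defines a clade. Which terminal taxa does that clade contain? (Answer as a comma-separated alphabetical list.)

Abies_major, Ailuropoda_palustris, Anas_montanus, Arabidopsis_gracilis, Cavia_albus, Cedrus_robustus, Columba_australis, Cuon_palustris, Drosophila_australis, Felis_orientalis, Kluyveromyces_tricolor, Larix_domesticus, Pan_nanus, Pinus_niger, Puma_vulgaris, Raphanus_sapiens, Salamandra_occidentalis, Schizosaccharomyces_domesticus, Secale_vulgaris, Sinapis_litoralis, Taxidea_domesticus, Turdus_robustus, Yersinia_giganteus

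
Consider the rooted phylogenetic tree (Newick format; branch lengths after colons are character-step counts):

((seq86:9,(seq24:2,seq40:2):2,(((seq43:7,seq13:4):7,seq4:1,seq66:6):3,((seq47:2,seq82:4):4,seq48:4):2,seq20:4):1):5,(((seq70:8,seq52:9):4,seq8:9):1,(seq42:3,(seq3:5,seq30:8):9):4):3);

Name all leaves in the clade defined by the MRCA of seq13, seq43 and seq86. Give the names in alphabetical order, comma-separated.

Tracing seq13: it sits inside (seq43,seq13).
Tracing seq43: it sits inside (seq43,seq13).
Tracing seq86: it sits inside (seq86,(seq24,seq40),(((seq43,seq13),seq4,seq66),((seq47,seq82),seq48),seq20)).
The smallest clade enclosing all 3 is (seq86,(seq24,seq40),(((seq43,seq13),seq4,seq66),((seq47,seq82),seq48),seq20)); the answer is its 11 terminal taxa in alphabetical order.

seq13, seq20, seq24, seq4, seq40, seq43, seq47, seq48, seq66, seq82, seq86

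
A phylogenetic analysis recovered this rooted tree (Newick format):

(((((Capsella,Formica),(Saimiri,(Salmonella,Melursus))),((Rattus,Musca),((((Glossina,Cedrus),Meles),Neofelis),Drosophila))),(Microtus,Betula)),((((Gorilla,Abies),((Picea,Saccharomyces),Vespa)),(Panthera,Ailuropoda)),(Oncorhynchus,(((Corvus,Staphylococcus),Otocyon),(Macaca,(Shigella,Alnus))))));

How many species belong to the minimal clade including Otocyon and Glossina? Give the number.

28

The MRCA of Otocyon and Glossina is the root, so the clade is the entire tree.
That clade contains 28 terminal taxa: Abies, Ailuropoda, Alnus, Betula, Capsella, Cedrus, Corvus, Drosophila, Formica, Glossina, Gorilla, Macaca, Meles, Melursus, Microtus, Musca, Neofelis, Oncorhynchus, Otocyon, Panthera, Picea, Rattus, Saccharomyces, Saimiri, Salmonella, Shigella, Staphylococcus, Vespa.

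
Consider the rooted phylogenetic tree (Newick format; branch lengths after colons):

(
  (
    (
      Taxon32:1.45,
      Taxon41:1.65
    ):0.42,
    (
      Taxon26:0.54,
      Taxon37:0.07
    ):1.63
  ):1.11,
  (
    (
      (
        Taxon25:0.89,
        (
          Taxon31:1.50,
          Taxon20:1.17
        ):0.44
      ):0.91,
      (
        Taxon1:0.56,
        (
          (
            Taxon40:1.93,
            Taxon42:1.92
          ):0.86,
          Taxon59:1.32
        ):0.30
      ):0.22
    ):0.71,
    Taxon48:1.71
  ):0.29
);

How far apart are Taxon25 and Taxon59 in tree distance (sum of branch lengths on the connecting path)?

The path runs Taxon25 → … → MRCA → … → Taxon59; the MRCA is the node subtending ((Taxon25,(Taxon31,Taxon20)),(Taxon1,((Taxon40,Taxon42),Taxon59))).
Branch lengths along that path: 0.89 + 0.91 + 0.22 + 0.30 + 1.32 = 3.64.

3.64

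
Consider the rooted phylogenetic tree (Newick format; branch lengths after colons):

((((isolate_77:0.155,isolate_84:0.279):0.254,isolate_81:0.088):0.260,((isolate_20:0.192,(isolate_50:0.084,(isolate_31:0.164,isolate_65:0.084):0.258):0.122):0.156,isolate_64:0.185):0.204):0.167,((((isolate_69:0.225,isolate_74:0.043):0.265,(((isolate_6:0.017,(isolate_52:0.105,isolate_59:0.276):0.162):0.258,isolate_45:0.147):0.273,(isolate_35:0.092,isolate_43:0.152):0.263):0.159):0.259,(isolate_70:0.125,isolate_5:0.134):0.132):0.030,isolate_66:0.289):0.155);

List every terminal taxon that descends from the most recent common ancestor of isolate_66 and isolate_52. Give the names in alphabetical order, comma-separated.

isolate_35, isolate_43, isolate_45, isolate_5, isolate_52, isolate_59, isolate_6, isolate_66, isolate_69, isolate_70, isolate_74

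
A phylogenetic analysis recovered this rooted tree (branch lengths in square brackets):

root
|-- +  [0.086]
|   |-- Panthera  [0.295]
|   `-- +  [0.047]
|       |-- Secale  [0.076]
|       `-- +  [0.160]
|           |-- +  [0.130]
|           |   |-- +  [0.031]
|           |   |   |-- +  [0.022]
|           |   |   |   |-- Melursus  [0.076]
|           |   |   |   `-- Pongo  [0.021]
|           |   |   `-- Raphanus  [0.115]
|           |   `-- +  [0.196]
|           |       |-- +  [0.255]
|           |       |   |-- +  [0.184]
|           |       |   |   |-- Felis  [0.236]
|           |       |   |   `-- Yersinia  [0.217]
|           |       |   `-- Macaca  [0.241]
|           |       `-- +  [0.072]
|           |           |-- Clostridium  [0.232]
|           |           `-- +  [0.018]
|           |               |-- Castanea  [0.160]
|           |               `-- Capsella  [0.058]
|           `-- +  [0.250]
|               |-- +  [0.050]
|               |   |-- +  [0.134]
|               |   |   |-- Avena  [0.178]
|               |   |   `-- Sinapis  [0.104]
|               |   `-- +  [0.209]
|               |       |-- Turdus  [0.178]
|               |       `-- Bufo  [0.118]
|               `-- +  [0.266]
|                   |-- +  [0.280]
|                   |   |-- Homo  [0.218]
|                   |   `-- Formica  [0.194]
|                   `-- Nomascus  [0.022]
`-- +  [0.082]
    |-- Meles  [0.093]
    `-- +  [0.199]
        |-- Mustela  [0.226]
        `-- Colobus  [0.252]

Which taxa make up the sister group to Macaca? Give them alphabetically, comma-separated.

Felis, Yersinia

Macaca attaches to the tree at the node subtending ((Felis,Yersinia),Macaca).
The other lineage descending from that same node — the sister group — is (Felis,Yersinia); its 2 tips in alphabetical order are the answer.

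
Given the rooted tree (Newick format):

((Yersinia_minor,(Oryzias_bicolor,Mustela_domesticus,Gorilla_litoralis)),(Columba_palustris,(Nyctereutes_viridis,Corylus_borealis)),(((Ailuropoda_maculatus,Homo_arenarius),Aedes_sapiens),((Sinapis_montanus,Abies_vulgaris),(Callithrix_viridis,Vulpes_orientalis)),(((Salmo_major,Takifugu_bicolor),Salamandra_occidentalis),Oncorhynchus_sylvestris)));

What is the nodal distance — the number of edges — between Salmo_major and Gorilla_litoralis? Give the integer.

8

The MRCA of Salmo_major and Gorilla_litoralis is the root of the tree.
From Salmo_major up to that node: 5 branches. From Gorilla_litoralis up to the same node: 3 branches. Total: 5 + 3 = 8.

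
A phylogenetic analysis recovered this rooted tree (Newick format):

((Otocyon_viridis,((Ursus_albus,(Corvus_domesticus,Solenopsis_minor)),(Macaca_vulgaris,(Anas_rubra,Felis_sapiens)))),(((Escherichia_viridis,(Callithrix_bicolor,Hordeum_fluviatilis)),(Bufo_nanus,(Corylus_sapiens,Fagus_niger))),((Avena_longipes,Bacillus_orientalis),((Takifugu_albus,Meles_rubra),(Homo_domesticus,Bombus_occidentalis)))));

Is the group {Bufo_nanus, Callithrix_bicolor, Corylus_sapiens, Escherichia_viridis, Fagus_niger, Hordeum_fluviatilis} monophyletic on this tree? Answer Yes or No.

The most recent common ancestor of these taxa subtends ((Escherichia_viridis,(Callithrix_bicolor,Hordeum_fluviatilis)),(Bufo_nanus,(Corylus_sapiens,Fagus_niger))).
That clade has exactly 6 tips — every listed taxon and nothing else — so the group is monophyletic.

Yes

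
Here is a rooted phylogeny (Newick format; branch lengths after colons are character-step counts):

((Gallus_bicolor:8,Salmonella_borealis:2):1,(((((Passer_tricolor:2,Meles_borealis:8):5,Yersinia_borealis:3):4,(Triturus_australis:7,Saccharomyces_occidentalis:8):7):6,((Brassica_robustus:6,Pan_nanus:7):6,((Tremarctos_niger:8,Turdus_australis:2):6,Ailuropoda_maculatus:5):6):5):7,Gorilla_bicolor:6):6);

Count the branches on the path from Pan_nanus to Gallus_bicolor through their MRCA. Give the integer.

The MRCA of Pan_nanus and Gallus_bicolor is the root of the tree.
From Pan_nanus up to that node: 5 branches. From Gallus_bicolor up to the same node: 2 branches. Total: 5 + 2 = 7.

7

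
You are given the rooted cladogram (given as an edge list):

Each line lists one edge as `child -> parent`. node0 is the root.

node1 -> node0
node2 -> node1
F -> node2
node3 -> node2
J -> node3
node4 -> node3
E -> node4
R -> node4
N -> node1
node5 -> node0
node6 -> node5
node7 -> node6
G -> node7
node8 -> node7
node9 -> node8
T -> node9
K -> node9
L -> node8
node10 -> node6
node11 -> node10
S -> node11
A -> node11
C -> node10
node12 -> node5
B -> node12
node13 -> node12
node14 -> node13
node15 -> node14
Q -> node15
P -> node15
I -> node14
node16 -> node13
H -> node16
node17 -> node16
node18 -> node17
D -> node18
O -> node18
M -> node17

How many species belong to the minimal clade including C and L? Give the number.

7

The MRCA of C and L is the node subtending ((G,((T,K),L)),((S,A),C)).
That clade contains 7 terminal taxa: A, C, G, K, L, S, T.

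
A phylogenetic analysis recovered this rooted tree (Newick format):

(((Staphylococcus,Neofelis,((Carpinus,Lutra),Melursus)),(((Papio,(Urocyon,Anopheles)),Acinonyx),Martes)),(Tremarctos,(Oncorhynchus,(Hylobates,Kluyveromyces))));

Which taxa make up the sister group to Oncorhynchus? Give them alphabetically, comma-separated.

Hylobates, Kluyveromyces

Oncorhynchus attaches to the tree at the node subtending (Oncorhynchus,(Hylobates,Kluyveromyces)).
The other lineage descending from that same node — the sister group — is (Hylobates,Kluyveromyces); its 2 tips in alphabetical order are the answer.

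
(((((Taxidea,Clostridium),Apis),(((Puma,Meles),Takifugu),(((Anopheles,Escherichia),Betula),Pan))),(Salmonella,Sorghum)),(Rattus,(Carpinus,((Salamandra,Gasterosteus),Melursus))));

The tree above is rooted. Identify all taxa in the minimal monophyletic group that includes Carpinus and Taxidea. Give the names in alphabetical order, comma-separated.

Tracing Carpinus: it sits inside (Carpinus,((Salamandra,Gasterosteus),Melursus)).
Tracing Taxidea: it sits inside (Taxidea,Clostridium).
The smallest clade enclosing both is the whole tree (their MRCA is the root), so the answer is all 17 tips in alphabetical order.

Anopheles, Apis, Betula, Carpinus, Clostridium, Escherichia, Gasterosteus, Meles, Melursus, Pan, Puma, Rattus, Salamandra, Salmonella, Sorghum, Takifugu, Taxidea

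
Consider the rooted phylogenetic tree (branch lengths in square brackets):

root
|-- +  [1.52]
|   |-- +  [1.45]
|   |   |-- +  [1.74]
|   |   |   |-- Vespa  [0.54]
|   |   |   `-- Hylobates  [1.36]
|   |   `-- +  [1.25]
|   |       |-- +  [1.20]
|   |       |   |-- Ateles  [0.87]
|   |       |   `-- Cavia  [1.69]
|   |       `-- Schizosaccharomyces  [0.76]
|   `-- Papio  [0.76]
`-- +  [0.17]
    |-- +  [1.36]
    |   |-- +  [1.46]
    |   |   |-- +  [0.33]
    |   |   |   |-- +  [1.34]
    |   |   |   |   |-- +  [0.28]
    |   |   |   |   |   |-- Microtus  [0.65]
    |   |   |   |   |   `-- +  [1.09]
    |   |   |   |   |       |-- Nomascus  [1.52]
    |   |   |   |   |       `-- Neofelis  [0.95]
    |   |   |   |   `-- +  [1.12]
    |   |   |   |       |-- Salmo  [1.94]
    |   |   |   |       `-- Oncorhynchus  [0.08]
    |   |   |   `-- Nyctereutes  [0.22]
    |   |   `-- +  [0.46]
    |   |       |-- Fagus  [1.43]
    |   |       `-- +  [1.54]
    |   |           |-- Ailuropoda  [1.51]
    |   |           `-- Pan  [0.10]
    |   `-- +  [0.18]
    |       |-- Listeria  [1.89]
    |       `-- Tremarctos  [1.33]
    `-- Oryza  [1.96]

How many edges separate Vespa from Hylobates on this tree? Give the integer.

2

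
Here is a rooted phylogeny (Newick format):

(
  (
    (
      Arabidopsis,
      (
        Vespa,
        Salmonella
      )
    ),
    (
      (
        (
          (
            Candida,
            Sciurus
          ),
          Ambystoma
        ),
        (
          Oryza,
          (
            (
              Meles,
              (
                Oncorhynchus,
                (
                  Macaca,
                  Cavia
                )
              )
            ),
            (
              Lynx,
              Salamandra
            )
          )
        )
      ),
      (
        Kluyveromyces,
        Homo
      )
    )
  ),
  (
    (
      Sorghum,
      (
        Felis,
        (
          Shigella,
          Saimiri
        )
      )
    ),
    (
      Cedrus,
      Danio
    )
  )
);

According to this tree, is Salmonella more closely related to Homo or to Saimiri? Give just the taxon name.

Homo

The MRCA of Salmonella and Homo subtends ((Arabidopsis,(Vespa,Salmonella)),((((Candida,Sciurus),Ambystoma),(Oryza,((Meles,(Oncorhynchus,(Macaca,Cavia))),(Lynx,Salamandra)))),(Kluyveromyces,Homo))) (15 taxa).
The MRCA of Salmonella and Saimiri is the root, subtending the entire tree (21 taxa).
The first is nested inside the second, so Salmonella shares a more recent common ancestor with Homo.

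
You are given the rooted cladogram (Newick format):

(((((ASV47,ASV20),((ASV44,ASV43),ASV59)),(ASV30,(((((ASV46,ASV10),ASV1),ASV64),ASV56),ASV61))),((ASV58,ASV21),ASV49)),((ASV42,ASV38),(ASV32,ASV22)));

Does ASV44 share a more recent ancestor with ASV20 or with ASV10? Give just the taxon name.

ASV20

The MRCA of ASV44 and ASV20 subtends ((ASV47,ASV20),((ASV44,ASV43),ASV59)) (5 taxa).
The MRCA of ASV44 and ASV10 subtends (((ASV47,ASV20),((ASV44,ASV43),ASV59)),(ASV30,(((((ASV46,ASV10),ASV1),ASV64),ASV56),ASV61))) (12 taxa).
The first is nested inside the second, so ASV44 shares a more recent common ancestor with ASV20.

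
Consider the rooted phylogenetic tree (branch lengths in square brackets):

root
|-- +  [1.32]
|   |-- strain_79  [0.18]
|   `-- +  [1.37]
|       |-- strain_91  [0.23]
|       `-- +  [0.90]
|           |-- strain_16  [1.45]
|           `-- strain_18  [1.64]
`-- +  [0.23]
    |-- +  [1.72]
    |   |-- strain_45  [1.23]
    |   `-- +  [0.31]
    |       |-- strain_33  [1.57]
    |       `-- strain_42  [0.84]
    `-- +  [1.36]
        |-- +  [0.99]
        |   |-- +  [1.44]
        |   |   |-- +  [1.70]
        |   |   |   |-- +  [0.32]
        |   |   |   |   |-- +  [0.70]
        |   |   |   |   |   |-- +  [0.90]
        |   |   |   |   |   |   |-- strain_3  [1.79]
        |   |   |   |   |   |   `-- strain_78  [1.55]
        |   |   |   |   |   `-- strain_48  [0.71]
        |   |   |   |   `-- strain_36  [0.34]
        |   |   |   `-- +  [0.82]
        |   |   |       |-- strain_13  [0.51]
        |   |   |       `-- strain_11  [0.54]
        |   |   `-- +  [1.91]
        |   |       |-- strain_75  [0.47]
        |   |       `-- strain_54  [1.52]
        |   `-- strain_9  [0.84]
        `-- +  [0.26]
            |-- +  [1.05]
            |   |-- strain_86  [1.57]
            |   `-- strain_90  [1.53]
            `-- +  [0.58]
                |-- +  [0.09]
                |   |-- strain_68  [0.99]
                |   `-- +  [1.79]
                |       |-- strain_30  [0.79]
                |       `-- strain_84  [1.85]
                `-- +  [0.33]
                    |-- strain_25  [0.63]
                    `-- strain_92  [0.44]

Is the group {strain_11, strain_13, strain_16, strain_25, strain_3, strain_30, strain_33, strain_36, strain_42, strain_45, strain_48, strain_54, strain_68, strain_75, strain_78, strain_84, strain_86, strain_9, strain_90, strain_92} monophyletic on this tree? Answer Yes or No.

The MRCA of the listed taxa is the root, so the smallest clade containing them is the whole tree.
That clade also contains strain_18, strain_79, strain_91, which are not in the proposed group, so the group is not monophyletic.

No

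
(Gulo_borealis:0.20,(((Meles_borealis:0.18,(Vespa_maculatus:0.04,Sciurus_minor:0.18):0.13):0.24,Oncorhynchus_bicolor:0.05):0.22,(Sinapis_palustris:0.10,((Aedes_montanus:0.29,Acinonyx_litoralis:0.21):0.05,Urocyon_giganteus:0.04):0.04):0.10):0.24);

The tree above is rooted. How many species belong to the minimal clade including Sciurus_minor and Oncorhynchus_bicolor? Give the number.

The MRCA of Sciurus_minor and Oncorhynchus_bicolor is the node subtending ((Meles_borealis,(Vespa_maculatus,Sciurus_minor)),Oncorhynchus_bicolor).
That clade contains 4 terminal taxa: Meles_borealis, Oncorhynchus_bicolor, Sciurus_minor, Vespa_maculatus.

4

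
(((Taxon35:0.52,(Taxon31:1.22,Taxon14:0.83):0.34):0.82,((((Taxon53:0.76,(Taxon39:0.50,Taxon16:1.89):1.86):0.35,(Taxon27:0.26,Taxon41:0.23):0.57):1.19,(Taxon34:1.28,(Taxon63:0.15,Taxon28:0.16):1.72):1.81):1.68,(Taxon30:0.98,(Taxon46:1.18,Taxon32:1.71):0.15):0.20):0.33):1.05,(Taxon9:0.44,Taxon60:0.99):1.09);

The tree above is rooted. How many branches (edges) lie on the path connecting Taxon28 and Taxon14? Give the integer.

8

The MRCA of Taxon28 and Taxon14 is the node subtending ((Taxon35,(Taxon31,Taxon14)),((((Taxon53,(Taxon39,Taxon16)),(Taxon27,Taxon41)),(Taxon34,(Taxon63,Taxon28))),(Taxon30,(Taxon46,Taxon32)))).
From Taxon28 up to that node: 5 branches. From Taxon14 up to the same node: 3 branches. Total: 5 + 3 = 8.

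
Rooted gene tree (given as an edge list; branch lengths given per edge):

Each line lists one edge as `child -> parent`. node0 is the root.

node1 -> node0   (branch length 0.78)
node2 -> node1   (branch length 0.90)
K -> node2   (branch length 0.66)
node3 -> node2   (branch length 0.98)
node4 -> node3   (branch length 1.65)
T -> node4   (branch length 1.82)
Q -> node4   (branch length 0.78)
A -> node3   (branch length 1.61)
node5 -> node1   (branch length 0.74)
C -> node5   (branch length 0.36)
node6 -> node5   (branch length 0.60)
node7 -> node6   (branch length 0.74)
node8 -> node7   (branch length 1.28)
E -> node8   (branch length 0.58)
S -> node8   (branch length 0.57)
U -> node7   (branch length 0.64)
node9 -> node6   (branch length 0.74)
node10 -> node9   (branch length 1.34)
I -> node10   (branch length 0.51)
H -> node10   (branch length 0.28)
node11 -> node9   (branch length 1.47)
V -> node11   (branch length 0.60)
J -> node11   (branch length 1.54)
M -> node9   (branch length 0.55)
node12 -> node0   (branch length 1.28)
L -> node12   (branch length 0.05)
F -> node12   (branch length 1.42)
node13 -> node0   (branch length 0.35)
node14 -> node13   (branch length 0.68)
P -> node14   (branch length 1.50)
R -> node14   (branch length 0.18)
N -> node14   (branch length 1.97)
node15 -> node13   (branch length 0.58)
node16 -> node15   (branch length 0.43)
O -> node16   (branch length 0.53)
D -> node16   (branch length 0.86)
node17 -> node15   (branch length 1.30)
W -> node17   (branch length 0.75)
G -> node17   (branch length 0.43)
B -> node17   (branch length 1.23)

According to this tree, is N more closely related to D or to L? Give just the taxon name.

The MRCA of N and D subtends ((P,R,N),((O,D),(W,G,B))) (8 taxa).
The MRCA of N and L is the root, subtending the entire tree (23 taxa).
The first is nested inside the second, so N shares a more recent common ancestor with D.

D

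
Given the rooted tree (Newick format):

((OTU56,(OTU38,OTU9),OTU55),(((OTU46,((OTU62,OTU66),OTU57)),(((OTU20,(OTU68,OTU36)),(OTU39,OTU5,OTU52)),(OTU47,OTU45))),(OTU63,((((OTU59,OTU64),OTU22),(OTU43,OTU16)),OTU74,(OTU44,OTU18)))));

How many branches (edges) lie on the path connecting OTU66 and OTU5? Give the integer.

8

The MRCA of OTU66 and OTU5 is the node subtending ((OTU46,((OTU62,OTU66),OTU57)),(((OTU20,(OTU68,OTU36)),(OTU39,OTU5,OTU52)),(OTU47,OTU45))).
From OTU66 up to that node: 4 branches. From OTU5 up to the same node: 4 branches. Total: 4 + 4 = 8.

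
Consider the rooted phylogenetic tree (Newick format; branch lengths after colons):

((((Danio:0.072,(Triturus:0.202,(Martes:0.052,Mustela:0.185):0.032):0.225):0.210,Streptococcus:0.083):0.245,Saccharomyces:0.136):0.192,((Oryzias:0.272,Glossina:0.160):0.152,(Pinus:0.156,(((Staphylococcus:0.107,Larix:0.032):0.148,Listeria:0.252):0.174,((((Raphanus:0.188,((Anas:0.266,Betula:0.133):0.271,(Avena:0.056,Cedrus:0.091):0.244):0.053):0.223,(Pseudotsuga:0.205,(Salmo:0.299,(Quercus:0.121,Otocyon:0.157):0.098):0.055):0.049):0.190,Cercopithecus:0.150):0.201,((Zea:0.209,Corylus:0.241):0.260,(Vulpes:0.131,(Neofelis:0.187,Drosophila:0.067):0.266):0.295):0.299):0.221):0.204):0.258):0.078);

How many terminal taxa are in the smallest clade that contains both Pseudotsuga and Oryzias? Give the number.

21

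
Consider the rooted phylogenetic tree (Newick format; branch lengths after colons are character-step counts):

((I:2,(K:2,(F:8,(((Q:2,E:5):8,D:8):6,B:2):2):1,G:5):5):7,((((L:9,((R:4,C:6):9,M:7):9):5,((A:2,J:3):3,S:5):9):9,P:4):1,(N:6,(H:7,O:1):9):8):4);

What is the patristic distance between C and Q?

The path runs C → … → MRCA → … → Q; the MRCA is the root of the tree.
Branch lengths along that path: 6 + 9 + 9 + 5 + 9 + 1 + 4 + 7 + 5 + 1 + 2 + 6 + 8 + 2 = 74.

74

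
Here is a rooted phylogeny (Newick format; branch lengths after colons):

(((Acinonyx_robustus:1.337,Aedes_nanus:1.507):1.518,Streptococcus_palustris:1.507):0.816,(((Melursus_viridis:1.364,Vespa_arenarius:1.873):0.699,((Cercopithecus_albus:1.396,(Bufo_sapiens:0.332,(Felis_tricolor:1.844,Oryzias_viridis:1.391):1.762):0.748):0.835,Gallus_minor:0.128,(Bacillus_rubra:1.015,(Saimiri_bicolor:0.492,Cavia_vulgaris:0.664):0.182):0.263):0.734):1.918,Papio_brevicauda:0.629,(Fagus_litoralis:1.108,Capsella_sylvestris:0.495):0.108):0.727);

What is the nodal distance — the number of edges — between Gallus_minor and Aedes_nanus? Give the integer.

7

The MRCA of Gallus_minor and Aedes_nanus is the root of the tree.
From Gallus_minor up to that node: 4 branches. From Aedes_nanus up to the same node: 3 branches. Total: 4 + 3 = 7.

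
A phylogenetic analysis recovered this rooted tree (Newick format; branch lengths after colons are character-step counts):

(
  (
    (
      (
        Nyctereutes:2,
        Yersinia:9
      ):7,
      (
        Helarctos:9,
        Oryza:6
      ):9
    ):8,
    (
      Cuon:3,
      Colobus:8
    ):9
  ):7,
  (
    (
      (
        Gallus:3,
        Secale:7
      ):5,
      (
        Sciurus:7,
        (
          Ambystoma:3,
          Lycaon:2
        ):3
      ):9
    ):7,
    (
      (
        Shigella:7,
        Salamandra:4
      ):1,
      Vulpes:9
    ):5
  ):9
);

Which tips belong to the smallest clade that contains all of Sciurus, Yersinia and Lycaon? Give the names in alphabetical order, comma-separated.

Ambystoma, Colobus, Cuon, Gallus, Helarctos, Lycaon, Nyctereutes, Oryza, Salamandra, Sciurus, Secale, Shigella, Vulpes, Yersinia

Tracing Sciurus: it sits inside (Sciurus,(Ambystoma,Lycaon)).
Tracing Yersinia: it sits inside (Nyctereutes,Yersinia).
Tracing Lycaon: it sits inside (Ambystoma,Lycaon).
The smallest clade enclosing all 3 is the whole tree (their MRCA is the root), so the answer is all 14 tips in alphabetical order.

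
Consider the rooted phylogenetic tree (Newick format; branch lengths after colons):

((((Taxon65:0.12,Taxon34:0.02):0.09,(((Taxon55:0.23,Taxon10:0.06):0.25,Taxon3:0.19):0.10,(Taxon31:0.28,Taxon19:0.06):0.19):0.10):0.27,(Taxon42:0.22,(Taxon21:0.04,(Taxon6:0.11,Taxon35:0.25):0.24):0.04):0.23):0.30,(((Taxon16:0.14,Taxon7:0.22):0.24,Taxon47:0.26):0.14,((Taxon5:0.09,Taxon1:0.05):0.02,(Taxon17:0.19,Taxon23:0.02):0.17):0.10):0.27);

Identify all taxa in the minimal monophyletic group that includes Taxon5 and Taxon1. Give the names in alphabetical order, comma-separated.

Tracing Taxon5: it sits inside (Taxon5,Taxon1).
Tracing Taxon1: it sits inside (Taxon5,Taxon1).
The smallest clade enclosing both is (Taxon5,Taxon1); the answer is its 2 terminal taxa in alphabetical order.

Taxon1, Taxon5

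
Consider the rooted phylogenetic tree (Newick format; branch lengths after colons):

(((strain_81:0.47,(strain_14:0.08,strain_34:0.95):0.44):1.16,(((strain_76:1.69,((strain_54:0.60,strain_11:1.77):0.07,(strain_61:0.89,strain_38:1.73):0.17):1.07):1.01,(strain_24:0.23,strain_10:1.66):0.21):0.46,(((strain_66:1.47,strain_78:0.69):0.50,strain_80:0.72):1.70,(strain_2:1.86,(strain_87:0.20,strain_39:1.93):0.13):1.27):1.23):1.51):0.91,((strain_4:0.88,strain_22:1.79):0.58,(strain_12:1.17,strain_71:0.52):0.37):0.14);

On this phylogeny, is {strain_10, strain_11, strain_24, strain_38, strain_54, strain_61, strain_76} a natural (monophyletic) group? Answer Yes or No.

The most recent common ancestor of these taxa subtends ((strain_76,((strain_54,strain_11),(strain_61,strain_38))),(strain_24,strain_10)).
That clade has exactly 7 tips — every listed taxon and nothing else — so the group is monophyletic.

Yes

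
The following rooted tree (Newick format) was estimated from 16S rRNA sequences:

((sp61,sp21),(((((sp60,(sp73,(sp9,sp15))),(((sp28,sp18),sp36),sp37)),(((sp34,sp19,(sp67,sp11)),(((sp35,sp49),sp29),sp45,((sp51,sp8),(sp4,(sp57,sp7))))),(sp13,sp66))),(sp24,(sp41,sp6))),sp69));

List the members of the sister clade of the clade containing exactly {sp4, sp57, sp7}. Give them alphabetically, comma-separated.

sp51, sp8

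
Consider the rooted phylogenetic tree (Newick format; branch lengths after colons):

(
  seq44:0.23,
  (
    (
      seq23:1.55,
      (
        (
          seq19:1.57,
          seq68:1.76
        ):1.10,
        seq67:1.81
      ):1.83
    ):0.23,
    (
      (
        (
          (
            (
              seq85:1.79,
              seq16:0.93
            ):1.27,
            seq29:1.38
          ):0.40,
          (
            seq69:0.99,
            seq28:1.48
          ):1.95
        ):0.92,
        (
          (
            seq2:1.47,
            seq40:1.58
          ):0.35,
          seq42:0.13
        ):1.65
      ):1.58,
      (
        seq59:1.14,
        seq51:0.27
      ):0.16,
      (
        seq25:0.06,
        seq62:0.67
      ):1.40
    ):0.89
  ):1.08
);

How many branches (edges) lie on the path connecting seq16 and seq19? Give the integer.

10

The MRCA of seq16 and seq19 is the node subtending ((seq23,((seq19,seq68),seq67)),(((((seq85,seq16),seq29),(seq69,seq28)),((seq2,seq40),seq42)),(seq59,seq51),(seq25,seq62))).
From seq16 up to that node: 6 branches. From seq19 up to the same node: 4 branches. Total: 6 + 4 = 10.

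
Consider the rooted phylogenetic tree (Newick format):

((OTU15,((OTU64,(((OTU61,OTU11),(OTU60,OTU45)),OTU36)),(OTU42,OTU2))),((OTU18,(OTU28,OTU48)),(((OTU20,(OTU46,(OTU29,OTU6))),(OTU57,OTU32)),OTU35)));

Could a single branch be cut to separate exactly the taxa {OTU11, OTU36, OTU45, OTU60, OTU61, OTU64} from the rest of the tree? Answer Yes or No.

The most recent common ancestor of these taxa subtends (OTU64,(((OTU61,OTU11),(OTU60,OTU45)),OTU36)).
That clade has exactly 6 tips — every listed taxon and nothing else — so the group is monophyletic.

Yes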